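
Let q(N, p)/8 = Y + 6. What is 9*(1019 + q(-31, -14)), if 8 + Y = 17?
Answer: 10251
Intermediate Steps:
Y = 9 (Y = -8 + 17 = 9)
q(N, p) = 120 (q(N, p) = 8*(9 + 6) = 8*15 = 120)
9*(1019 + q(-31, -14)) = 9*(1019 + 120) = 9*1139 = 10251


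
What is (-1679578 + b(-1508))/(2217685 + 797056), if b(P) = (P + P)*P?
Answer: 2868550/3014741 ≈ 0.95151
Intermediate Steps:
b(P) = 2*P² (b(P) = (2*P)*P = 2*P²)
(-1679578 + b(-1508))/(2217685 + 797056) = (-1679578 + 2*(-1508)²)/(2217685 + 797056) = (-1679578 + 2*2274064)/3014741 = (-1679578 + 4548128)*(1/3014741) = 2868550*(1/3014741) = 2868550/3014741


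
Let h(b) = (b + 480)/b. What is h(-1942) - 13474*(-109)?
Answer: 1426075417/971 ≈ 1.4687e+6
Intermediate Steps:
h(b) = (480 + b)/b
h(-1942) - 13474*(-109) = (480 - 1942)/(-1942) - 13474*(-109) = -1/1942*(-1462) - 1*(-1468666) = 731/971 + 1468666 = 1426075417/971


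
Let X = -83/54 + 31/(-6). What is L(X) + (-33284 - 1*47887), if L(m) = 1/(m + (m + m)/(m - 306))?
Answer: -123251004900/1518409 ≈ -81171.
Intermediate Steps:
X = -181/27 (X = -83*1/54 + 31*(-⅙) = -83/54 - 31/6 = -181/27 ≈ -6.7037)
L(m) = 1/(m + 2*m/(-306 + m)) (L(m) = 1/(m + (2*m)/(-306 + m)) = 1/(m + 2*m/(-306 + m)))
L(X) + (-33284 - 1*47887) = (-306 - 181/27)/((-181/27)*(-304 - 181/27)) + (-33284 - 1*47887) = -27/181*(-8443/27)/(-8389/27) + (-33284 - 47887) = -27/181*(-27/8389)*(-8443/27) - 81171 = -227961/1518409 - 81171 = -123251004900/1518409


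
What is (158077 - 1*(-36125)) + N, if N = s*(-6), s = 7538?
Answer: 148974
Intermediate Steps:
N = -45228 (N = 7538*(-6) = -45228)
(158077 - 1*(-36125)) + N = (158077 - 1*(-36125)) - 45228 = (158077 + 36125) - 45228 = 194202 - 45228 = 148974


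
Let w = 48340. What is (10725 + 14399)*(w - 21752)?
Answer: 667996912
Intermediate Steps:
(10725 + 14399)*(w - 21752) = (10725 + 14399)*(48340 - 21752) = 25124*26588 = 667996912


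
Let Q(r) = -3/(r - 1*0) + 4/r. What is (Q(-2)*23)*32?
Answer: -368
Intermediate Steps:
Q(r) = 1/r (Q(r) = -3/(r + 0) + 4/r = -3/r + 4/r = 1/r)
(Q(-2)*23)*32 = (23/(-2))*32 = -½*23*32 = -23/2*32 = -368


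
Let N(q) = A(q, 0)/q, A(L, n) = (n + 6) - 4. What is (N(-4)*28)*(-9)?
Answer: 126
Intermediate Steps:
A(L, n) = 2 + n (A(L, n) = (6 + n) - 4 = 2 + n)
N(q) = 2/q (N(q) = (2 + 0)/q = 2/q)
(N(-4)*28)*(-9) = ((2/(-4))*28)*(-9) = ((2*(-¼))*28)*(-9) = -½*28*(-9) = -14*(-9) = 126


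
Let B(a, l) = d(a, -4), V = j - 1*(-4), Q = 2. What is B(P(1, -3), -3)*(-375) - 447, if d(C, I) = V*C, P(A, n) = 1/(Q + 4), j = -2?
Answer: -572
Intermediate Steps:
V = 2 (V = -2 - 1*(-4) = -2 + 4 = 2)
P(A, n) = 1/6 (P(A, n) = 1/(2 + 4) = 1/6)
d(C, I) = 2*C
B(a, l) = 2*a
B(P(1, -3), -3)*(-375) - 447 = (2*(1/6))*(-375) - 447 = (1/3)*(-375) - 447 = -125 - 447 = -572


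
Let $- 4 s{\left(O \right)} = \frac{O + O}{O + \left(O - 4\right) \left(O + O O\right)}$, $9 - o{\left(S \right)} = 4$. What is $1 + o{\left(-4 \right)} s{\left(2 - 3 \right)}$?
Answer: $- \frac{3}{2} \approx -1.5$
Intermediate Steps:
$o{\left(S \right)} = 5$ ($o{\left(S \right)} = 9 - 4 = 5$)
$s{\left(O \right)} = - \frac{O}{2 \left(O + \left(-4 + O\right) \left(O + O^{2}\right)\right)}$ ($s{\left(O \right)} = - \frac{\left(O + O\right) \frac{1}{O + \left(O - 4\right) \left(O + O O\right)}}{4} = - \frac{2 O \frac{1}{O + \left(-4 + O\right) \left(O + O^{2}\right)}}{4} = - \frac{O}{2 \left(O + \left(-4 + O\right) \left(O + O^{2}\right)\right)}$)
$1 + o{\left(-4 \right)} s{\left(2 - 3 \right)} = 1 + 5 \frac{1}{2 \left(3 - \left(2 - 3\right)^{2} + 3 \left(2 - 3\right)\right)} = 1 + 5 \frac{1}{2 \left(3 - \left(-1\right)^{2} + 3 \left(-1\right)\right)} = 1 + 5 \frac{1}{2 \left(3 - 1 - 3\right)} = 1 + 5 \frac{1}{2 \left(-1\right)} = 1 + 5 \cdot \frac{1}{2} \left(-1\right) = 1 + 5 \left(- \frac{1}{2}\right) = 1 - \frac{5}{2} = - \frac{3}{2}$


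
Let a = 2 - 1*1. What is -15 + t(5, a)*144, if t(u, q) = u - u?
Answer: -15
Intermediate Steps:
a = 1 (a = 2 - 1 = 1)
t(u, q) = 0
-15 + t(5, a)*144 = -15 + 0*144 = -15 + 0 = -15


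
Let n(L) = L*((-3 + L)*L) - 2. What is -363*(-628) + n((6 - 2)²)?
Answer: 231290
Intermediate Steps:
n(L) = -2 + L²*(-3 + L) (n(L) = L*(L*(-3 + L)) - 2 = L²*(-3 + L) - 2 = -2 + L²*(-3 + L))
-363*(-628) + n((6 - 2)²) = -363*(-628) + (-2 + ((6 - 2)²)³ - 3*(6 - 2)⁴) = 227964 + (-2 + (4²)³ - 3*(4²)²) = 227964 + (-2 + 16³ - 3*16²) = 227964 + (-2 + 4096 - 3*256) = 227964 + (-2 + 4096 - 768) = 227964 + 3326 = 231290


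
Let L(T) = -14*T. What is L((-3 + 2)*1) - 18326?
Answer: -18312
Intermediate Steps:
L((-3 + 2)*1) - 18326 = -14*(-3 + 2) - 18326 = -(-14) - 18326 = -14*(-1) - 18326 = 14 - 18326 = -18312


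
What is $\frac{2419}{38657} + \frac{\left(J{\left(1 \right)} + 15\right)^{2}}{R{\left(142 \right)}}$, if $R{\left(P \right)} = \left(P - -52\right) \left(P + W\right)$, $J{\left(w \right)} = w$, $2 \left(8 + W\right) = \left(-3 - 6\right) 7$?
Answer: $\frac{57998007}{768694445} \approx 0.07545$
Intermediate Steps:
$W = - \frac{79}{2}$ ($W = -8 + \frac{\left(-3 - 6\right) 7}{2} = -8 + \frac{\left(-9\right) 7}{2} = -8 + \frac{1}{2} \left(-63\right) = -8 - \frac{63}{2} = - \frac{79}{2} \approx -39.5$)
$R{\left(P \right)} = \left(52 + P\right) \left(- \frac{79}{2} + P\right)$ ($R{\left(P \right)} = \left(P - -52\right) \left(P - \frac{79}{2}\right) = \left(P + \left(-46 + 98\right)\right) \left(- \frac{79}{2} + P\right) = \left(P + 52\right) \left(- \frac{79}{2} + P\right) = \left(52 + P\right) \left(- \frac{79}{2} + P\right)$)
$\frac{2419}{38657} + \frac{\left(J{\left(1 \right)} + 15\right)^{2}}{R{\left(142 \right)}} = \frac{2419}{38657} + \frac{\left(1 + 15\right)^{2}}{-2054 + 142^{2} + \frac{25}{2} \cdot 142} = 2419 \cdot \frac{1}{38657} + \frac{16^{2}}{-2054 + 20164 + 1775} = \frac{2419}{38657} + \frac{256}{19885} = \frac{57998007}{768694445}$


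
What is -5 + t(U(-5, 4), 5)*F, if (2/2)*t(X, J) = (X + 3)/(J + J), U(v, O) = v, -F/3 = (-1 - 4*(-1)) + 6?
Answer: 2/5 ≈ 0.40000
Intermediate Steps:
F = -27 (F = -3*((-1 - 4*(-1)) + 6) = -3*((-1 + 4) + 6) = -3*(3 + 6) = -3*9 = -27)
t(X, J) = (3 + X)/(2*J) (t(X, J) = (X + 3)/(J + J) = (3 + X)/((2*J)) = (3 + X)*(1/(2*J)) = (3 + X)/(2*J))
-5 + t(U(-5, 4), 5)*F = -5 + ((1/2)*(3 - 5)/5)*(-27) = -5 + ((1/2)*(1/5)*(-2))*(-27) = -5 - 1/5*(-27) = -5 + 27/5 = 2/5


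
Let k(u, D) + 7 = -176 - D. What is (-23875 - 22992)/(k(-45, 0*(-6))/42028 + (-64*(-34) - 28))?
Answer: -1969726276/90275961 ≈ -21.819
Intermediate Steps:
k(u, D) = -183 - D (k(u, D) = -7 + (-176 - D) = -183 - D)
(-23875 - 22992)/(k(-45, 0*(-6))/42028 + (-64*(-34) - 28)) = (-23875 - 22992)/((-183 - 0*(-6))/42028 + (-64*(-34) - 28)) = -46867/((-183 - 1*0)*(1/42028) + (2176 - 28)) = -46867/((-183 + 0)*(1/42028) + 2148) = -46867/(-183*1/42028 + 2148) = -46867/(-183/42028 + 2148) = -46867/90275961/42028 = -46867*42028/90275961 = -1969726276/90275961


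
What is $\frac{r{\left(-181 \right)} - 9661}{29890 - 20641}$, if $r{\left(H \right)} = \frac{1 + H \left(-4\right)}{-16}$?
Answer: $- \frac{51767}{49328} \approx -1.0494$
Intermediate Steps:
$r{\left(H \right)} = - \frac{1}{16} + \frac{H}{4}$ ($r{\left(H \right)} = \left(1 - 4 H\right) \left(- \frac{1}{16}\right) = - \frac{1}{16} + \frac{H}{4}$)
$\frac{r{\left(-181 \right)} - 9661}{29890 - 20641} = \frac{\left(- \frac{1}{16} + \frac{1}{4} \left(-181\right)\right) - 9661}{29890 - 20641} = \frac{\left(- \frac{1}{16} - \frac{181}{4}\right) - 9661}{9249} = \left(- \frac{725}{16} - 9661\right) \frac{1}{9249} = \left(- \frac{155301}{16}\right) \frac{1}{9249} = - \frac{51767}{49328}$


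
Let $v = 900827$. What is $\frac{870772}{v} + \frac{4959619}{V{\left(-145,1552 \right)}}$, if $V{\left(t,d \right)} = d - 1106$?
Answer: $\frac{4468147069225}{401768842} \approx 11121.0$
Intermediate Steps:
$V{\left(t,d \right)} = -1106 + d$
$\frac{870772}{v} + \frac{4959619}{V{\left(-145,1552 \right)}} = \frac{870772}{900827} + \frac{4959619}{-1106 + 1552} = 870772 \cdot \frac{1}{900827} + \frac{4959619}{446} = \frac{870772}{900827} + 4959619 \cdot \frac{1}{446} = \frac{870772}{900827} + \frac{4959619}{446} = \frac{4468147069225}{401768842}$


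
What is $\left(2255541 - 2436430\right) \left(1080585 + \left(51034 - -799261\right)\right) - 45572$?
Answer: $-349274997892$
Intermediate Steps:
$\left(2255541 - 2436430\right) \left(1080585 + \left(51034 - -799261\right)\right) - 45572 = - 180889 \left(1080585 + \left(51034 + 799261\right)\right) - 45572 = - 180889 \left(1080585 + 850295\right) - 45572 = \left(-180889\right) 1930880 - 45572 = -349274952320 - 45572 = -349274997892$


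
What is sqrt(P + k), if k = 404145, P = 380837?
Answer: sqrt(784982) ≈ 885.99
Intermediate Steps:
sqrt(P + k) = sqrt(380837 + 404145) = sqrt(784982)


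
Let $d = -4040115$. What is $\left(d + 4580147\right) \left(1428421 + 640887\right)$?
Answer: $1117492537856$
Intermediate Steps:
$\left(d + 4580147\right) \left(1428421 + 640887\right) = \left(-4040115 + 4580147\right) \left(1428421 + 640887\right) = 540032 \cdot 2069308 = 1117492537856$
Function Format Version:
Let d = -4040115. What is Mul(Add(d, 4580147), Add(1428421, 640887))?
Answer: 1117492537856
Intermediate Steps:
Mul(Add(d, 4580147), Add(1428421, 640887)) = Mul(Add(-4040115, 4580147), Add(1428421, 640887)) = Mul(540032, 2069308) = 1117492537856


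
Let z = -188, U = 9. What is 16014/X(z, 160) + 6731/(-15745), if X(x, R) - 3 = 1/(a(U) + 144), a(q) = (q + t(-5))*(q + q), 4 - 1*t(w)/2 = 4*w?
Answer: 294980670559/55280695 ≈ 5336.1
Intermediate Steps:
t(w) = 8 - 8*w
a(q) = 2*q*(48 + q) (a(q) = (q + (8 - 8*(-5)))*(q + q) = (q + (8 + 40))*(2*q) = (q + 48)*(2*q) = (48 + q)*(2*q) = 2*q*(48 + q))
X(x, R) = 3511/1170 (X(x, R) = 3 + 1/(2*9*(48 + 9) + 144) = 3 + 1/(2*9*57 + 144) = 3 + 1/(1026 + 144) = 3 + 1/1170 = 3511/1170)
16014/X(z, 160) + 6731/(-15745) = 16014/(3511/1170) + 6731/(-15745) = 16014*(1170/3511) + 6731*(-1/15745) = 18736380/3511 - 6731/15745 = 294980670559/55280695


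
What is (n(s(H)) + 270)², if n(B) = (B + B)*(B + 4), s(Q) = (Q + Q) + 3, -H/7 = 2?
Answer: 1742400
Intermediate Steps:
H = -14 (H = -7*2 = -14)
s(Q) = 3 + 2*Q (s(Q) = 2*Q + 3 = 3 + 2*Q)
n(B) = 2*B*(4 + B) (n(B) = (2*B)*(4 + B) = 2*B*(4 + B))
(n(s(H)) + 270)² = (2*(3 + 2*(-14))*(4 + (3 + 2*(-14))) + 270)² = (2*(3 - 28)*(4 + (3 - 28)) + 270)² = (2*(-25)*(4 - 25) + 270)² = (2*(-25)*(-21) + 270)² = (1050 + 270)² = 1320² = 1742400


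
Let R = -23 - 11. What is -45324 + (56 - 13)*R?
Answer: -46786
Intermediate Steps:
R = -34
-45324 + (56 - 13)*R = -45324 + (56 - 13)*(-34) = -45324 + 43*(-34) = -45324 - 1462 = -46786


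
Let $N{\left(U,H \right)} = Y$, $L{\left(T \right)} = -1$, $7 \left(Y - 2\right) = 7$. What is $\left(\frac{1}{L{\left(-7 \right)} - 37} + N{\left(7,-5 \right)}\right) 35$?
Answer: $\frac{3955}{38} \approx 104.08$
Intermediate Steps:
$Y = 3$ ($Y = 2 + \frac{1}{7} \cdot 7 = 2 + 1 = 3$)
$N{\left(U,H \right)} = 3$
$\left(\frac{1}{L{\left(-7 \right)} - 37} + N{\left(7,-5 \right)}\right) 35 = \left(\frac{1}{-1 - 37} + 3\right) 35 = \left(\frac{1}{-38} + 3\right) 35 = \left(- \frac{1}{38} + 3\right) 35 = \frac{113}{38} \cdot 35 = \frac{3955}{38}$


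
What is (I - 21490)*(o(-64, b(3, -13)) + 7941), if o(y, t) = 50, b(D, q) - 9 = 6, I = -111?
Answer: -172613591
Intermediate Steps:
b(D, q) = 15 (b(D, q) = 9 + 6 = 15)
(I - 21490)*(o(-64, b(3, -13)) + 7941) = (-111 - 21490)*(50 + 7941) = -21601*7991 = -172613591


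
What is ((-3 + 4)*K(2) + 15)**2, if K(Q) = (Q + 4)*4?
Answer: 1521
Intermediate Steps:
K(Q) = 16 + 4*Q (K(Q) = (4 + Q)*4 = 16 + 4*Q)
((-3 + 4)*K(2) + 15)**2 = ((-3 + 4)*(16 + 4*2) + 15)**2 = (1*(16 + 8) + 15)**2 = (1*24 + 15)**2 = (24 + 15)**2 = 39**2 = 1521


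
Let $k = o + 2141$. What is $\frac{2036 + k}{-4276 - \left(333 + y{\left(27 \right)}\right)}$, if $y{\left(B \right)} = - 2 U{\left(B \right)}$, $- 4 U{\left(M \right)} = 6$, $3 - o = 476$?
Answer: $- \frac{926}{1153} \approx -0.80312$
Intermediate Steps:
$o = -473$ ($o = 3 - 476 = -473$)
$U{\left(M \right)} = - \frac{3}{2}$ ($U{\left(M \right)} = \left(- \frac{1}{4}\right) 6 = - \frac{3}{2}$)
$y{\left(B \right)} = 3$ ($y{\left(B \right)} = \left(-2\right) \left(- \frac{3}{2}\right) = 3$)
$k = 1668$ ($k = -473 + 2141 = 1668$)
$\frac{2036 + k}{-4276 - \left(333 + y{\left(27 \right)}\right)} = \frac{2036 + 1668}{-4276 - 336} = \frac{3704}{-4276 - 336} = \frac{3704}{-4612} = 3704 \left(- \frac{1}{4612}\right) = - \frac{926}{1153}$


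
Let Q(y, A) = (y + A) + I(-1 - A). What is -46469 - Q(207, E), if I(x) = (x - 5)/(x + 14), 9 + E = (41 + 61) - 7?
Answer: -3413718/73 ≈ -46763.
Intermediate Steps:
E = 86 (E = -9 + ((41 + 61) - 7) = -9 + (102 - 7) = -9 + 95 = 86)
I(x) = (-5 + x)/(14 + x)
Q(y, A) = A + y + (-6 - A)/(13 - A) (Q(y, A) = (y + A) + (-5 + (-1 - A))/(14 + (-1 - A)) = (A + y) + (-6 - A)/(13 - A) = A + y + (-6 - A)/(13 - A))
-46469 - Q(207, E) = -46469 - (6 + 86 + (-13 + 86)*(86 + 207))/(-13 + 86) = -46469 - (6 + 86 + 73*293)/73 = -46469 - (6 + 86 + 21389)/73 = -46469 - 21481/73 = -3413718/73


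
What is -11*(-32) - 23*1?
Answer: 329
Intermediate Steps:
-11*(-32) - 23*1 = 352 - 23 = 329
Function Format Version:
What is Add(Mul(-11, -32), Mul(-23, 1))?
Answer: 329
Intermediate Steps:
Add(Mul(-11, -32), Mul(-23, 1)) = Add(352, -23) = 329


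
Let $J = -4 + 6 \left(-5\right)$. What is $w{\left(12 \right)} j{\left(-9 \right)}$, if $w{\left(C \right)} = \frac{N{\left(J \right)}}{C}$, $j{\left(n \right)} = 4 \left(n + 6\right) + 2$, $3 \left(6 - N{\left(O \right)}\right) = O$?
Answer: $- \frac{130}{9} \approx -14.444$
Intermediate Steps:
$J = -34$ ($J = -4 - 30 = -34$)
$N{\left(O \right)} = 6 - \frac{O}{3}$
$j{\left(n \right)} = 26 + 4 n$ ($j{\left(n \right)} = 4 \left(6 + n\right) + 2 = \left(24 + 4 n\right) + 2 = 26 + 4 n$)
$w{\left(C \right)} = \frac{52}{3 C}$ ($w{\left(C \right)} = \frac{6 - - \frac{34}{3}}{C} = \frac{6 + \frac{34}{3}}{C} = \frac{52}{3 C}$)
$w{\left(12 \right)} j{\left(-9 \right)} = \frac{52}{3 \cdot 12} \left(26 + 4 \left(-9\right)\right) = \frac{52}{3} \cdot \frac{1}{12} \left(26 - 36\right) = \frac{13}{9} \left(-10\right) = - \frac{130}{9}$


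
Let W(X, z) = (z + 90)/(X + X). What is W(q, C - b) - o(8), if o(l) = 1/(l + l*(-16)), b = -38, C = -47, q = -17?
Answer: -4843/2040 ≈ -2.3740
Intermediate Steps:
W(X, z) = (90 + z)/(2*X) (W(X, z) = (90 + z)/((2*X)) = (90 + z)*(1/(2*X)) = (90 + z)/(2*X))
o(l) = -1/(15*l) (o(l) = 1/(l - 16*l) = 1/(-15*l) = -1/(15*l))
W(q, C - b) - o(8) = (½)*(90 + (-47 - 1*(-38)))/(-17) - (-1)/(15*8) = (½)*(-1/17)*(90 + (-47 + 38)) - (-1)/(15*8) = (½)*(-1/17)*(90 - 9) - 1*(-1/120) = (½)*(-1/17)*81 + 1/120 = -81/34 + 1/120 = -4843/2040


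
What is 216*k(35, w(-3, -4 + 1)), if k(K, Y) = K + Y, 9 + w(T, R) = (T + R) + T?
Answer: 3672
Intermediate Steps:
w(T, R) = -9 + R + 2*T (w(T, R) = -9 + ((T + R) + T) = -9 + ((R + T) + T) = -9 + (R + 2*T) = -9 + R + 2*T)
216*k(35, w(-3, -4 + 1)) = 216*(35 + (-9 + (-4 + 1) + 2*(-3))) = 216*(35 + (-9 - 3 - 6)) = 216*(35 - 18) = 216*17 = 3672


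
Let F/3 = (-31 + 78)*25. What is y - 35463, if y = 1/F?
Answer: -125007074/3525 ≈ -35463.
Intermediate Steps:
F = 3525 (F = 3*((-31 + 78)*25) = 3*(47*25) = 3*1175 = 3525)
y = 1/3525 ≈ 0.00028369
y - 35463 = 1/3525 - 35463 = -125007074/3525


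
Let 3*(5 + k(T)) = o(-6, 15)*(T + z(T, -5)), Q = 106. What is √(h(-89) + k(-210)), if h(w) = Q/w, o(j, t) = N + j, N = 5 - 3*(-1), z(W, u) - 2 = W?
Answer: I*√20307219/267 ≈ 16.878*I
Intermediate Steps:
z(W, u) = 2 + W
N = 8 (N = 5 + 3 = 8)
o(j, t) = 8 + j
h(w) = 106/w
k(T) = -11/3 + 4*T/3 (k(T) = -5 + ((8 - 6)*(T + (2 + T)))/3 = -5 + (2*(2 + 2*T))/3 = -5 + (4 + 4*T)/3 = -5 + (4/3 + 4*T/3) = -11/3 + 4*T/3)
√(h(-89) + k(-210)) = √(106/(-89) + (-11/3 + (4/3)*(-210))) = √(106*(-1/89) + (-11/3 - 280)) = √(-106/89 - 851/3) = √(-76057/267) = I*√20307219/267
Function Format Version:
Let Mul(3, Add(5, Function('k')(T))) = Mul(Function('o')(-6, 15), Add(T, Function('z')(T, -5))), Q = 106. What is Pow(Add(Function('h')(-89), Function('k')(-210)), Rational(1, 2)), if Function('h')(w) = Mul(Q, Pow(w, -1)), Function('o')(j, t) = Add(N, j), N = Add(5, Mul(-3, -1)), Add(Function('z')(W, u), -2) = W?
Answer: Mul(Rational(1, 267), I, Pow(20307219, Rational(1, 2))) ≈ Mul(16.878, I)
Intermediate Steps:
Function('z')(W, u) = Add(2, W)
N = 8 (N = Add(5, 3) = 8)
Function('o')(j, t) = Add(8, j)
Function('h')(w) = Mul(106, Pow(w, -1))
Function('k')(T) = Add(Rational(-11, 3), Mul(Rational(4, 3), T)) (Function('k')(T) = Add(-5, Mul(Rational(1, 3), Mul(Add(8, -6), Add(T, Add(2, T))))) = Add(-5, Mul(Rational(1, 3), Mul(2, Add(2, Mul(2, T))))) = Add(-5, Mul(Rational(1, 3), Add(4, Mul(4, T)))) = Add(-5, Add(Rational(4, 3), Mul(Rational(4, 3), T))) = Add(Rational(-11, 3), Mul(Rational(4, 3), T)))
Pow(Add(Function('h')(-89), Function('k')(-210)), Rational(1, 2)) = Pow(Add(Mul(106, Pow(-89, -1)), Add(Rational(-11, 3), Mul(Rational(4, 3), -210))), Rational(1, 2)) = Pow(Add(Mul(106, Rational(-1, 89)), Add(Rational(-11, 3), -280)), Rational(1, 2)) = Pow(Add(Rational(-106, 89), Rational(-851, 3)), Rational(1, 2)) = Pow(Rational(-76057, 267), Rational(1, 2)) = Mul(Rational(1, 267), I, Pow(20307219, Rational(1, 2)))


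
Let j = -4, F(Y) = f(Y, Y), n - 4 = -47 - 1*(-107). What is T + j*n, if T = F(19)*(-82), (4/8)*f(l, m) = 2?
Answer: -584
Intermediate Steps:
n = 64 (n = 4 + (-47 - 1*(-107)) = 4 + (-47 + 107) = 4 + 60 = 64)
f(l, m) = 4 (f(l, m) = 2*2 = 4)
F(Y) = 4
T = -328 (T = 4*(-82) = -328)
T + j*n = -328 - 4*64 = -328 - 256 = -584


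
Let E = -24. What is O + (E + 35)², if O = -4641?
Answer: -4520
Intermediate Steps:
O + (E + 35)² = -4641 + (-24 + 35)² = -4641 + 11² = -4641 + 121 = -4520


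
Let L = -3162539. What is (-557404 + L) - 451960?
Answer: -4171903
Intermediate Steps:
(-557404 + L) - 451960 = (-557404 - 3162539) - 451960 = -3719943 - 451960 = -4171903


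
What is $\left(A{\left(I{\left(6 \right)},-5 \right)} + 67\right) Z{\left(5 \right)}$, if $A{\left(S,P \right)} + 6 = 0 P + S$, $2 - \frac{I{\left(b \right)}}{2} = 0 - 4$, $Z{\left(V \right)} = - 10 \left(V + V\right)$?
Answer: $-7300$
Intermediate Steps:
$Z{\left(V \right)} = - 20 V$ ($Z{\left(V \right)} = - 10 \cdot 2 V = - 20 V$)
$I{\left(b \right)} = 12$ ($I{\left(b \right)} = 4 - 2 \left(0 - 4\right) = 4 - -8 = 4 + 8 = 12$)
$A{\left(S,P \right)} = -6 + S$ ($A{\left(S,P \right)} = -6 + \left(0 P + S\right) = -6 + \left(0 + S\right) = -6 + S$)
$\left(A{\left(I{\left(6 \right)},-5 \right)} + 67\right) Z{\left(5 \right)} = \left(\left(-6 + 12\right) + 67\right) \left(\left(-20\right) 5\right) = \left(6 + 67\right) \left(-100\right) = 73 \left(-100\right) = -7300$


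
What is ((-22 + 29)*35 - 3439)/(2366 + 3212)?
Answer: -1597/2789 ≈ -0.57261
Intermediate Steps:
((-22 + 29)*35 - 3439)/(2366 + 3212) = (7*35 - 3439)/5578 = (245 - 3439)*(1/5578) = -3194*1/5578 = -1597/2789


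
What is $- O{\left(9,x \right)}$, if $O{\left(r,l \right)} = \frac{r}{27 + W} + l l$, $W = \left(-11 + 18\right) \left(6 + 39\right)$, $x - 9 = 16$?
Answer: $- \frac{23751}{38} \approx -625.03$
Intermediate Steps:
$x = 25$ ($x = 9 + 16 = 25$)
$W = 315$ ($W = 7 \cdot 45 = 315$)
$O{\left(r,l \right)} = l^{2} + \frac{r}{342}$ ($O{\left(r,l \right)} = \frac{r}{27 + 315} + l l = \frac{r}{342} + l^{2} = l^{2} + \frac{r}{342}$)
$- O{\left(9,x \right)} = - (25^{2} + \frac{1}{342} \cdot 9) = - (625 + \frac{1}{38}) = \left(-1\right) \frac{23751}{38} = - \frac{23751}{38}$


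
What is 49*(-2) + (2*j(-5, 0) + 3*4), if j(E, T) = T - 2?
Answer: -90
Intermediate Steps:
j(E, T) = -2 + T
49*(-2) + (2*j(-5, 0) + 3*4) = 49*(-2) + (2*(-2 + 0) + 3*4) = -98 + (2*(-2) + 12) = -98 + (-4 + 12) = -98 + 8 = -90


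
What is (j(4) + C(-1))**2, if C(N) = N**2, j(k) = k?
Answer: 25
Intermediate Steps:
(j(4) + C(-1))**2 = (4 + (-1)**2)**2 = (4 + 1)**2 = 5**2 = 25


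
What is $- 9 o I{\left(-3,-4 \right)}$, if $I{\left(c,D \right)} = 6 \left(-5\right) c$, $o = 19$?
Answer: $-15390$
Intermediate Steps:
$I{\left(c,D \right)} = - 30 c$
$- 9 o I{\left(-3,-4 \right)} = \left(-9\right) 19 \left(\left(-30\right) \left(-3\right)\right) = \left(-171\right) 90 = -15390$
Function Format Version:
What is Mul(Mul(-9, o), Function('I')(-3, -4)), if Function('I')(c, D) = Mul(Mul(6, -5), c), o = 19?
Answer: -15390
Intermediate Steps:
Function('I')(c, D) = Mul(-30, c)
Mul(Mul(-9, o), Function('I')(-3, -4)) = Mul(Mul(-9, 19), Mul(-30, -3)) = Mul(-171, 90) = -15390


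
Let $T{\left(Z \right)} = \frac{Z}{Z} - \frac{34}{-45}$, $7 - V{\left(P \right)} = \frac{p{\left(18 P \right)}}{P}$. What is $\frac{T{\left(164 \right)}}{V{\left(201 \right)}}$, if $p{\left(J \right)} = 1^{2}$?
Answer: $\frac{5293}{21090} \approx 0.25097$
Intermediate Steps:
$p{\left(J \right)} = 1$
$V{\left(P \right)} = 7 - \frac{1}{P}$ ($V{\left(P \right)} = 7 - 1 \frac{1}{P} = 7 - \frac{1}{P}$)
$T{\left(Z \right)} = \frac{79}{45}$ ($T{\left(Z \right)} = 1 - - \frac{34}{45} = 1 + \frac{34}{45} = \frac{79}{45}$)
$\frac{T{\left(164 \right)}}{V{\left(201 \right)}} = \frac{79}{45 \left(7 - \frac{1}{201}\right)} = \frac{79}{45 \cdot \frac{1406}{201}} = \frac{79}{45} \cdot \frac{201}{1406} = \frac{5293}{21090}$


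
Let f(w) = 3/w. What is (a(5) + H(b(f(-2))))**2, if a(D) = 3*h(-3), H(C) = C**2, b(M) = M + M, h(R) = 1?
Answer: 144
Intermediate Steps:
b(M) = 2*M
a(D) = 3 (a(D) = 3*1 = 3)
(a(5) + H(b(f(-2))))**2 = (3 + (2*(3/(-2)))**2)**2 = (3 + (2*(3*(-1/2)))**2)**2 = (3 + (2*(-3/2))**2)**2 = (3 + (-3)**2)**2 = (3 + 9)**2 = 12**2 = 144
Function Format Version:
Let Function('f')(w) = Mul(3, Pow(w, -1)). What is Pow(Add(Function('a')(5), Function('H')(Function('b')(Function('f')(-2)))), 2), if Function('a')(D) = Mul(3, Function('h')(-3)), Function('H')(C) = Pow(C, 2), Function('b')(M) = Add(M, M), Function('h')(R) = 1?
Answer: 144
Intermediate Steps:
Function('b')(M) = Mul(2, M)
Function('a')(D) = 3 (Function('a')(D) = Mul(3, 1) = 3)
Pow(Add(Function('a')(5), Function('H')(Function('b')(Function('f')(-2)))), 2) = Pow(Add(3, Pow(Mul(2, Mul(3, Pow(-2, -1))), 2)), 2) = Pow(Add(3, Pow(Mul(2, Mul(3, Rational(-1, 2))), 2)), 2) = Pow(Add(3, Pow(Mul(2, Rational(-3, 2)), 2)), 2) = Pow(Add(3, Pow(-3, 2)), 2) = Pow(Add(3, 9), 2) = Pow(12, 2) = 144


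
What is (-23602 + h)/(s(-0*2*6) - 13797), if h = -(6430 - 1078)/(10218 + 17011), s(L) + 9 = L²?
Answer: 321332105/187961787 ≈ 1.7096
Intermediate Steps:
s(L) = -9 + L²
h = -5352/27229 ≈ -0.19656
(-23602 + h)/(s(-0*2*6) - 13797) = (-23602 - 5352/27229)/((-9 + (-0*2*6)²) - 13797) = -642664210/(27229*((-9 + (-2*0*6)²) - 13797)) = -642664210/(27229*((-9 + (0*6)²) - 13797)) = -642664210/(27229*((-9 + 0²) - 13797)) = -642664210/(27229*((-9 + 0) - 13797)) = -642664210/(27229*(-9 - 13797)) = -642664210/27229/(-13806) = -642664210/27229*(-1/13806) = 321332105/187961787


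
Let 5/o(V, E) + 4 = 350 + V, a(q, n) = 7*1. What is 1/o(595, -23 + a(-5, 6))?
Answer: 941/5 ≈ 188.20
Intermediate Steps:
a(q, n) = 7
o(V, E) = 5/(346 + V) (o(V, E) = 5/(-4 + (350 + V)) = 5/(346 + V))
1/o(595, -23 + a(-5, 6)) = 1/(5/(346 + 595)) = 1/(5/941) = 941/5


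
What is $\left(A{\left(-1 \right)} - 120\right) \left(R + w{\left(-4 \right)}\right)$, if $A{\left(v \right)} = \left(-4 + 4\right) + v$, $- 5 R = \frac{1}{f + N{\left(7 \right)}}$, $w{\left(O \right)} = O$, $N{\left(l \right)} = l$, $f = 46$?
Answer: $\frac{128381}{265} \approx 484.46$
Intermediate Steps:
$R = - \frac{1}{265}$ ($R = - \frac{1}{5 \left(46 + 7\right)} = - \frac{1}{5 \cdot 53} = \left(- \frac{1}{5}\right) \frac{1}{53} = - \frac{1}{265} \approx -0.0037736$)
$A{\left(v \right)} = v$ ($A{\left(v \right)} = 0 + v = v$)
$\left(A{\left(-1 \right)} - 120\right) \left(R + w{\left(-4 \right)}\right) = \left(-1 - 120\right) \left(- \frac{1}{265} - 4\right) = \left(-121\right) \left(- \frac{1061}{265}\right) = \frac{128381}{265}$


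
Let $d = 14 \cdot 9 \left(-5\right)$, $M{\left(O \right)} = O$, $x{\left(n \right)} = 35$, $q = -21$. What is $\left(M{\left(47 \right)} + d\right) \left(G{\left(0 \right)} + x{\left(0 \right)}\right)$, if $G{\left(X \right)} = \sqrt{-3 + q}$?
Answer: $-20405 - 1166 i \sqrt{6} \approx -20405.0 - 2856.1 i$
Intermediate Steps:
$G{\left(X \right)} = 2 i \sqrt{6}$ ($G{\left(X \right)} = \sqrt{-3 - 21} = \sqrt{-24} = 2 i \sqrt{6}$)
$d = -630$ ($d = 126 \left(-5\right) = -630$)
$\left(M{\left(47 \right)} + d\right) \left(G{\left(0 \right)} + x{\left(0 \right)}\right) = \left(47 - 630\right) \left(2 i \sqrt{6} + 35\right) = - 583 \left(35 + 2 i \sqrt{6}\right) = -20405 - 1166 i \sqrt{6}$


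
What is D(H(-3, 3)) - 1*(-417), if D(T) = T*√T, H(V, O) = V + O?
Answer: 417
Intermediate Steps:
H(V, O) = O + V
D(T) = T^(3/2)
D(H(-3, 3)) - 1*(-417) = (3 - 3)^(3/2) - 1*(-417) = 0^(3/2) + 417 = 0 + 417 = 417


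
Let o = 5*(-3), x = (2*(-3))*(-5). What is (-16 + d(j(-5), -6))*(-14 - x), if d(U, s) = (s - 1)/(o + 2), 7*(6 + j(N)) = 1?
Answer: 8844/13 ≈ 680.31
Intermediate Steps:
x = 30 (x = -6*(-5) = 30)
o = -15
j(N) = -41/7 (j(N) = -6 + (⅐)*1 = -6 + ⅐ = -41/7)
d(U, s) = 1/13 - s/13 (d(U, s) = (s - 1)/(-15 + 2) = (-1 + s)/(-13) = (-1 + s)*(-1/13) = 1/13 - s/13)
(-16 + d(j(-5), -6))*(-14 - x) = (-16 + (1/13 - 1/13*(-6)))*(-14 - 1*30) = (-16 + (1/13 + 6/13))*(-14 - 30) = (-16 + 7/13)*(-44) = -201/13*(-44) = 8844/13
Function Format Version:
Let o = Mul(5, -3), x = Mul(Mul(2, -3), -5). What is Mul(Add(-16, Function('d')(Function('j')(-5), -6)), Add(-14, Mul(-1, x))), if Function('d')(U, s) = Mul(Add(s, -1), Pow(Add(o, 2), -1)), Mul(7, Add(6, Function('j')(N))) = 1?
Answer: Rational(8844, 13) ≈ 680.31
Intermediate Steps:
x = 30 (x = Mul(-6, -5) = 30)
o = -15
Function('j')(N) = Rational(-41, 7) (Function('j')(N) = Add(-6, Mul(Rational(1, 7), 1)) = Add(-6, Rational(1, 7)) = Rational(-41, 7))
Function('d')(U, s) = Add(Rational(1, 13), Mul(Rational(-1, 13), s)) (Function('d')(U, s) = Mul(Add(s, -1), Pow(Add(-15, 2), -1)) = Mul(Add(-1, s), Pow(-13, -1)) = Mul(Add(-1, s), Rational(-1, 13)) = Add(Rational(1, 13), Mul(Rational(-1, 13), s)))
Mul(Add(-16, Function('d')(Function('j')(-5), -6)), Add(-14, Mul(-1, x))) = Mul(Add(-16, Add(Rational(1, 13), Mul(Rational(-1, 13), -6))), Add(-14, Mul(-1, 30))) = Mul(Add(-16, Add(Rational(1, 13), Rational(6, 13))), Add(-14, -30)) = Mul(Add(-16, Rational(7, 13)), -44) = Mul(Rational(-201, 13), -44) = Rational(8844, 13)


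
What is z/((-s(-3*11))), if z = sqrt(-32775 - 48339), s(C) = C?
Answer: I*sqrt(81114)/33 ≈ 8.6305*I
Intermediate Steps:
z = I*sqrt(81114) (z = sqrt(-81114) = I*sqrt(81114) ≈ 284.81*I)
z/((-s(-3*11))) = (I*sqrt(81114))/((-(-3)*11)) = (I*sqrt(81114))/((-1*(-33))) = (I*sqrt(81114))/33 = (I*sqrt(81114))*(1/33) = I*sqrt(81114)/33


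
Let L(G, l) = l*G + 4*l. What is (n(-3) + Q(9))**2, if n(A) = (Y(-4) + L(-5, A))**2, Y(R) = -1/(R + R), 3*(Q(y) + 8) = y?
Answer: 93025/4096 ≈ 22.711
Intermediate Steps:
L(G, l) = 4*l + G*l (L(G, l) = G*l + 4*l = 4*l + G*l)
Q(y) = -8 + y/3
Y(R) = -1/(2*R)
n(A) = (1/8 - A)**2 (n(A) = (-1/2/(-4) + A*(4 - 5))**2 = (-1/2*(-1/4) + A*(-1))**2 = (1/8 - A)**2)
(n(-3) + Q(9))**2 = ((1 - 8*(-3))**2/64 + (-8 + (1/3)*9))**2 = ((1 + 24)**2/64 + (-8 + 3))**2 = ((1/64)*25**2 - 5)**2 = ((1/64)*625 - 5)**2 = (625/64 - 5)**2 = (305/64)**2 = 93025/4096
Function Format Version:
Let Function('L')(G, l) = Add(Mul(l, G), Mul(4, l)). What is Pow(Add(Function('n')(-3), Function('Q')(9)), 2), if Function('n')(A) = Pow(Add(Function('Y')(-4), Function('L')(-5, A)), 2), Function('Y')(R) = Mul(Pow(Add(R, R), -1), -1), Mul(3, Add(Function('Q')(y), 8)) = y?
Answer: Rational(93025, 4096) ≈ 22.711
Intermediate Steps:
Function('L')(G, l) = Add(Mul(4, l), Mul(G, l)) (Function('L')(G, l) = Add(Mul(G, l), Mul(4, l)) = Add(Mul(4, l), Mul(G, l)))
Function('Q')(y) = Add(-8, Mul(Rational(1, 3), y))
Function('Y')(R) = Mul(Rational(-1, 2), Pow(R, -1)) (Function('Y')(R) = Mul(Pow(Mul(2, R), -1), -1) = Mul(Mul(Rational(1, 2), Pow(R, -1)), -1) = Mul(Rational(-1, 2), Pow(R, -1)))
Function('n')(A) = Pow(Add(Rational(1, 8), Mul(-1, A)), 2) (Function('n')(A) = Pow(Add(Mul(Rational(-1, 2), Pow(-4, -1)), Mul(A, Add(4, -5))), 2) = Pow(Add(Mul(Rational(-1, 2), Rational(-1, 4)), Mul(A, -1)), 2) = Pow(Add(Rational(1, 8), Mul(-1, A)), 2))
Pow(Add(Function('n')(-3), Function('Q')(9)), 2) = Pow(Add(Mul(Rational(1, 64), Pow(Add(1, Mul(-8, -3)), 2)), Add(-8, Mul(Rational(1, 3), 9))), 2) = Pow(Add(Mul(Rational(1, 64), Pow(Add(1, 24), 2)), Add(-8, 3)), 2) = Pow(Add(Mul(Rational(1, 64), Pow(25, 2)), -5), 2) = Pow(Add(Mul(Rational(1, 64), 625), -5), 2) = Pow(Add(Rational(625, 64), -5), 2) = Pow(Rational(305, 64), 2) = Rational(93025, 4096)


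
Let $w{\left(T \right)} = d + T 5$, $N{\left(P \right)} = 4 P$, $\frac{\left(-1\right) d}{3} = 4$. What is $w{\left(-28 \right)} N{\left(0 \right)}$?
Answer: $0$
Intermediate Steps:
$d = -12$ ($d = \left(-3\right) 4 = -12$)
$w{\left(T \right)} = -12 + 5 T$ ($w{\left(T \right)} = -12 + T 5 = -12 + 5 T$)
$w{\left(-28 \right)} N{\left(0 \right)} = \left(-12 + 5 \left(-28\right)\right) 4 \cdot 0 = \left(-12 - 140\right) 0 = \left(-152\right) 0 = 0$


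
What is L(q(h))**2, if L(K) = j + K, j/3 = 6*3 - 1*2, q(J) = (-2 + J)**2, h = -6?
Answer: 12544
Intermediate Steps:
j = 48 (j = 3*(6*3 - 1*2) = 3*(18 - 2) = 3*16 = 48)
L(K) = 48 + K
L(q(h))**2 = (48 + (-2 - 6)**2)**2 = (48 + (-8)**2)**2 = (48 + 64)**2 = 112**2 = 12544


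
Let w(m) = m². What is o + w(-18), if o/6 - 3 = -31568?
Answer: -189066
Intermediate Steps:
o = -189390 (o = 18 + 6*(-31568) = 18 - 189408 = -189390)
o + w(-18) = -189390 + (-18)² = -189390 + 324 = -189066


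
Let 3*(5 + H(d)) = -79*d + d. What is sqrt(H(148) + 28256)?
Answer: sqrt(24403) ≈ 156.21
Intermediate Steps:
H(d) = -5 - 26*d (H(d) = -5 + (-79*d + d)/3 = -5 + (-78*d)/3 = -5 - 26*d)
sqrt(H(148) + 28256) = sqrt((-5 - 26*148) + 28256) = sqrt((-5 - 3848) + 28256) = sqrt(-3853 + 28256) = sqrt(24403)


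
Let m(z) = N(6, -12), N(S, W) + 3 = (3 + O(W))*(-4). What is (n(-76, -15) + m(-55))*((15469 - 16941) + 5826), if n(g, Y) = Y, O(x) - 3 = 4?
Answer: -252532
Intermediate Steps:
O(x) = 7 (O(x) = 3 + 4 = 7)
N(S, W) = -43 (N(S, W) = -3 + (3 + 7)*(-4) = -3 + 10*(-4) = -3 - 40 = -43)
m(z) = -43
(n(-76, -15) + m(-55))*((15469 - 16941) + 5826) = (-15 - 43)*((15469 - 16941) + 5826) = -58*(-1472 + 5826) = -58*4354 = -252532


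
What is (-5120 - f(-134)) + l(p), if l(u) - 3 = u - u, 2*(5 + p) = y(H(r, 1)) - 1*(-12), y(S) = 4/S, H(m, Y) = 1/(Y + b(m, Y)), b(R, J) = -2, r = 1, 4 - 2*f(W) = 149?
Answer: -10089/2 ≈ -5044.5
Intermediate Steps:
f(W) = -145/2 (f(W) = 2 - ½*149 = 2 - 149/2 = -145/2)
H(m, Y) = 1/(-2 + Y) (H(m, Y) = 1/(Y - 2) = 1/(-2 + Y))
p = -1 (p = -5 + (4/(1/(-2 + 1)) - 1*(-12))/2 = -5 + (4/(1/(-1)) + 12)/2 = -5 + (4/(-1) + 12)/2 = -5 + (4*(-1) + 12)/2 = -5 + (-4 + 12)/2 = -5 + (½)*8 = -5 + 4 = -1)
l(u) = 3 (l(u) = 3 + (u - u) = 3 + 0 = 3)
(-5120 - f(-134)) + l(p) = (-5120 - 1*(-145/2)) + 3 = (-5120 + 145/2) + 3 = -10095/2 + 3 = -10089/2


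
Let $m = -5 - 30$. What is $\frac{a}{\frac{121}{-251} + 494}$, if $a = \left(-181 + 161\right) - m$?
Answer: $\frac{1255}{41291} \approx 0.030394$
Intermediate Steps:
$m = -35$ ($m = -5 - 30 = -35$)
$a = 15$ ($a = \left(-181 + 161\right) - -35 = -20 + 35 = 15$)
$\frac{a}{\frac{121}{-251} + 494} = \frac{15}{\frac{121}{-251} + 494} = \frac{15}{121 \left(- \frac{1}{251}\right) + 494} = \frac{15}{- \frac{121}{251} + 494} = \frac{15}{\frac{123873}{251}} = 15 \cdot \frac{251}{123873} = \frac{1255}{41291}$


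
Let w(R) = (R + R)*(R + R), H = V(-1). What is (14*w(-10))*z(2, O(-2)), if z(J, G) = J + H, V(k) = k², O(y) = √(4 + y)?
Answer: 16800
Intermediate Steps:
H = 1 (H = (-1)² = 1)
w(R) = 4*R² (w(R) = (2*R)*(2*R) = 4*R²)
z(J, G) = 1 + J (z(J, G) = J + 1 = 1 + J)
(14*w(-10))*z(2, O(-2)) = (14*(4*(-10)²))*(1 + 2) = (14*(4*100))*3 = (14*400)*3 = 5600*3 = 16800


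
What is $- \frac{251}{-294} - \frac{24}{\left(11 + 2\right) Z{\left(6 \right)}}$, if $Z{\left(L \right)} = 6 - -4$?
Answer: $\frac{12787}{19110} \approx 0.66913$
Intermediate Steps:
$Z{\left(L \right)} = 10$ ($Z{\left(L \right)} = 6 + 4 = 10$)
$- \frac{251}{-294} - \frac{24}{\left(11 + 2\right) Z{\left(6 \right)}} = - \frac{251}{-294} - \frac{24}{\left(11 + 2\right) 10} = \left(-251\right) \left(- \frac{1}{294}\right) - \frac{24}{13 \cdot 10} = \frac{251}{294} - \frac{24}{130} = \frac{251}{294} - \frac{12}{65} = \frac{12787}{19110}$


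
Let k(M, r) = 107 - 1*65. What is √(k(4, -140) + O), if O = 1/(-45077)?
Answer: √85341263941/45077 ≈ 6.4807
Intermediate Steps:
k(M, r) = 42 (k(M, r) = 107 - 65 = 42)
O = -1/45077 ≈ -2.2184e-5
√(k(4, -140) + O) = √(42 - 1/45077) = √(1893233/45077) = √85341263941/45077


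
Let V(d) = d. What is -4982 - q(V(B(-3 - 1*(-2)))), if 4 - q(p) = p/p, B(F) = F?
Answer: -4985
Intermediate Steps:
q(p) = 3 (q(p) = 4 - p/p = 4 - 1*1 = 4 - 1 = 3)
-4982 - q(V(B(-3 - 1*(-2)))) = -4982 - 1*3 = -4982 - 3 = -4985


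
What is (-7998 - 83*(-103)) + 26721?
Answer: 27272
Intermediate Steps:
(-7998 - 83*(-103)) + 26721 = (-7998 + 8549) + 26721 = 551 + 26721 = 27272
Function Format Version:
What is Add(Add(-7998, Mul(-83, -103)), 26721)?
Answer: 27272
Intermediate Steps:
Add(Add(-7998, Mul(-83, -103)), 26721) = Add(Add(-7998, 8549), 26721) = Add(551, 26721) = 27272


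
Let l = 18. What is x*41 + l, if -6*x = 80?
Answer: -1586/3 ≈ -528.67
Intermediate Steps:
x = -40/3 (x = -⅙*80 = -40/3 ≈ -13.333)
x*41 + l = -40/3*41 + 18 = -1640/3 + 18 = -1586/3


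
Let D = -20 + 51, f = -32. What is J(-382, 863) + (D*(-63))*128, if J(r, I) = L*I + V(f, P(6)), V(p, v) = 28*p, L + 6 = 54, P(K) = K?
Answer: -209456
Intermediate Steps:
D = 31
L = 48 (L = -6 + 54 = 48)
J(r, I) = -896 + 48*I (J(r, I) = 48*I + 28*(-32) = 48*I - 896 = -896 + 48*I)
J(-382, 863) + (D*(-63))*128 = (-896 + 48*863) + (31*(-63))*128 = (-896 + 41424) - 1953*128 = 40528 - 249984 = -209456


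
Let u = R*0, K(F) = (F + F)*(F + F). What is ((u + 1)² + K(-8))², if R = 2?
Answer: 66049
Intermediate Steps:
K(F) = 4*F² (K(F) = (2*F)*(2*F) = 4*F²)
u = 0 (u = 2*0 = 0)
((u + 1)² + K(-8))² = ((0 + 1)² + 4*(-8)²)² = (1² + 4*64)² = (1 + 256)² = 257² = 66049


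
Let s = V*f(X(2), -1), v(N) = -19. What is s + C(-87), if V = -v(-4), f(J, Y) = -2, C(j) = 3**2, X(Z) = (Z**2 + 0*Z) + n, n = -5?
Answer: -29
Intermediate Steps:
X(Z) = -5 + Z**2 (X(Z) = (Z**2 + 0*Z) - 5 = (Z**2 + 0) - 5 = Z**2 - 5 = -5 + Z**2)
C(j) = 9
V = 19 (V = -1*(-19) = 19)
s = -38 (s = 19*(-2) = -38)
s + C(-87) = -38 + 9 = -29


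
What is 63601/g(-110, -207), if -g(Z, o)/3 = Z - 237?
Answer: 63601/1041 ≈ 61.096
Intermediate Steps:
g(Z, o) = 711 - 3*Z (g(Z, o) = -3*(Z - 237) = -3*(-237 + Z) = 711 - 3*Z)
63601/g(-110, -207) = 63601/(711 - 3*(-110)) = 63601/(711 + 330) = 63601/1041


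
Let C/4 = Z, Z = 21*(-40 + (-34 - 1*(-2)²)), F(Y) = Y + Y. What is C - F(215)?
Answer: -6982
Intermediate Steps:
F(Y) = 2*Y
Z = -1638 (Z = 21*(-40 + (-34 - 1*4)) = 21*(-40 + (-34 - 4)) = 21*(-40 - 38) = 21*(-78) = -1638)
C = -6552 (C = 4*(-1638) = -6552)
C - F(215) = -6552 - 2*215 = -6552 - 1*430 = -6552 - 430 = -6982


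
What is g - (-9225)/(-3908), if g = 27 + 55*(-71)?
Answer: -15164449/3908 ≈ -3880.4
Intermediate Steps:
g = -3878 (g = 27 - 3905 = -3878)
g - (-9225)/(-3908) = -3878 - (-9225)/(-3908) = -3878 - (-9225)*(-1)/3908 = -3878 - 1*9225/3908 = -3878 - 9225/3908 = -15164449/3908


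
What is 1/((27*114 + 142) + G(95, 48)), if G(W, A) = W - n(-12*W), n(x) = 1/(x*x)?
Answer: 1299600/4308173999 ≈ 0.00030166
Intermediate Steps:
n(x) = x⁻² (n(x) = 1/(x²) = x⁻²)
G(W, A) = W - 1/(144*W²) (G(W, A) = W - 1/(-12*W)² = W - 1/(144*W²))
1/((27*114 + 142) + G(95, 48)) = 1/((27*114 + 142) + (95 - 1/144/95²)) = 1/((3078 + 142) + (95 - 1/144*1/9025)) = 1/(3220 + (95 - 1/1299600)) = 1/(3220 + 123461999/1299600) = 1/(4308173999/1299600) = 1299600/4308173999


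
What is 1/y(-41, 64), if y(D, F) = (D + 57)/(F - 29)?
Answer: 35/16 ≈ 2.1875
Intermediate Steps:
y(D, F) = (57 + D)/(-29 + F)
1/y(-41, 64) = 1/((57 - 41)/(-29 + 64)) = 1/(16/35) = 35/16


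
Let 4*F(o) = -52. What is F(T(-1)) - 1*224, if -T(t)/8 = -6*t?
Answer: -237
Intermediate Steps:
T(t) = 48*t (T(t) = -(-48)*t = 48*t)
F(o) = -13 (F(o) = (¼)*(-52) = -13)
F(T(-1)) - 1*224 = -13 - 1*224 = -13 - 224 = -237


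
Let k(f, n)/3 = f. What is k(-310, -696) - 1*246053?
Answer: -246983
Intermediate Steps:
k(f, n) = 3*f
k(-310, -696) - 1*246053 = 3*(-310) - 1*246053 = -930 - 246053 = -246983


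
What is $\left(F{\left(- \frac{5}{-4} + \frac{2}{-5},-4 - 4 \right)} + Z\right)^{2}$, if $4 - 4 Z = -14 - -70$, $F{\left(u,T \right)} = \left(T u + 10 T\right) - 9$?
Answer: $\frac{295936}{25} \approx 11837.0$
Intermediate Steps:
$F{\left(u,T \right)} = -9 + 10 T + T u$ ($F{\left(u,T \right)} = \left(10 T + T u\right) - 9 = -9 + 10 T + T u$)
$Z = -13$ ($Z = 1 - \frac{-14 - -70}{4} = 1 - \frac{-14 + 70}{4} = 1 - 14 = -13$)
$\left(F{\left(- \frac{5}{-4} + \frac{2}{-5},-4 - 4 \right)} + Z\right)^{2} = \left(\left(-9 + 10 \left(-4 - 4\right) + \left(-4 - 4\right) \left(- \frac{5}{-4} + \frac{2}{-5}\right)\right) - 13\right)^{2} = \left(\left(-9 + 10 \left(-4 - 4\right) + \left(-4 - 4\right) \left(\left(-5\right) \left(- \frac{1}{4}\right) + 2 \left(- \frac{1}{5}\right)\right)\right) - 13\right)^{2} = \left(\left(-9 + 10 \left(-8\right) - 8 \left(\frac{5}{4} - \frac{2}{5}\right)\right) - 13\right)^{2} = \left(\left(-9 - 80 - \frac{34}{5}\right) - 13\right)^{2} = \left(- \frac{479}{5} - 13\right)^{2} = \left(- \frac{544}{5}\right)^{2} = \frac{295936}{25}$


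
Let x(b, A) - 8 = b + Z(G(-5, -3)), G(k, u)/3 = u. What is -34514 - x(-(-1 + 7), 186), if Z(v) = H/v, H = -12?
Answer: -103552/3 ≈ -34517.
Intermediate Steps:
G(k, u) = 3*u
Z(v) = -12/v
x(b, A) = 28/3 + b (x(b, A) = 8 + (b - 12/(3*(-3))) = 8 + (b - 12/(-9)) = 8 + (b - 12*(-⅑)) = 8 + (b + 4/3) = 8 + (4/3 + b) = 28/3 + b)
-34514 - x(-(-1 + 7), 186) = -34514 - (28/3 - (-1 + 7)) = -34514 - (28/3 - 1*6) = -34514 - (28/3 - 6) = -34514 - 1*10/3 = -34514 - 10/3 = -103552/3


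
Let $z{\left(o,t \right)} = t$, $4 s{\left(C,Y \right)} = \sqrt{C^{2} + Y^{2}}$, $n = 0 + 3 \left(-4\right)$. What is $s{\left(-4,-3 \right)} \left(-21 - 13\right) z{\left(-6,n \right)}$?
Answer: $510$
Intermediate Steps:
$n = -12$ ($n = 0 - 12 = -12$)
$s{\left(C,Y \right)} = \frac{\sqrt{C^{2} + Y^{2}}}{4}$
$s{\left(-4,-3 \right)} \left(-21 - 13\right) z{\left(-6,n \right)} = \frac{\sqrt{\left(-4\right)^{2} + \left(-3\right)^{2}}}{4} \left(-21 - 13\right) \left(-12\right) = \frac{\sqrt{16 + 9}}{4} \left(-21 - 13\right) \left(-12\right) = \frac{\sqrt{25}}{4} \left(-34\right) \left(-12\right) = \frac{1}{4} \cdot 5 \left(-34\right) \left(-12\right) = \frac{5}{4} \left(-34\right) \left(-12\right) = \left(- \frac{85}{2}\right) \left(-12\right) = 510$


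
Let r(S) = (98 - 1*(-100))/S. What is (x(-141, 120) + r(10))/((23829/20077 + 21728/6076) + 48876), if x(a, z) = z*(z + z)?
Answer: 627797410191/1064796298645 ≈ 0.58959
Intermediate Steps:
x(a, z) = 2*z**2 (x(a, z) = z*(2*z) = 2*z**2)
r(S) = 198/S (r(S) = (98 + 100)/S = 198/S)
(x(-141, 120) + r(10))/((23829/20077 + 21728/6076) + 48876) = (2*120**2 + 198/10)/((23829/20077 + 21728/6076) + 48876) = (2*14400 + 198*(1/10))/((23829*(1/20077) + 21728*(1/6076)) + 48876) = (28800 + 99/5)/((23829/20077 + 776/217) + 48876) = 144099/(5*(20750645/4356709 + 48876)) = 144099/(5*(212959259729/4356709)) = (144099/5)*(4356709/212959259729) = 627797410191/1064796298645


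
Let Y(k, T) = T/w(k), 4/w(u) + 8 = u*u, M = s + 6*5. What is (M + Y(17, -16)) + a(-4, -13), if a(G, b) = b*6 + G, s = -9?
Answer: -1185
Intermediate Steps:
a(G, b) = G + 6*b (a(G, b) = 6*b + G = G + 6*b)
M = 21 (M = -9 + 6*5 = -9 + 30 = 21)
w(u) = 4/(-8 + u²) (w(u) = 4/(-8 + u*u) = 4/(-8 + u²))
Y(k, T) = T*(-2 + k²/4) (Y(k, T) = T/((4/(-8 + k²))) = T*(-2 + k²/4))
(M + Y(17, -16)) + a(-4, -13) = (21 + (¼)*(-16)*(-8 + 17²)) + (-4 + 6*(-13)) = (21 + (¼)*(-16)*(-8 + 289)) + (-4 - 78) = (21 + (¼)*(-16)*281) - 82 = (21 - 1124) - 82 = -1103 - 82 = -1185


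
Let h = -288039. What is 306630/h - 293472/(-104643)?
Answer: 1942396234/1116343151 ≈ 1.7400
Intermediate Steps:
306630/h - 293472/(-104643) = 306630/(-288039) - 293472/(-104643) = 306630*(-1/288039) - 293472*(-1/104643) = -102210/96013 + 32608/11627 = 1942396234/1116343151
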